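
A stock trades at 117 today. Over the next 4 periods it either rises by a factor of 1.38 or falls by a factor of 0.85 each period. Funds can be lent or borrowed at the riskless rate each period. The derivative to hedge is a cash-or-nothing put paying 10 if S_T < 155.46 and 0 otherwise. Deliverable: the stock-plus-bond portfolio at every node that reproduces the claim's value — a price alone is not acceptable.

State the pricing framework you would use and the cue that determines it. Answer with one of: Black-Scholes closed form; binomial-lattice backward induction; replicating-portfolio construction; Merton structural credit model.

framework: replicating-portfolio construction

Key observation: a price alone would not answer the question — the per-node share/bond construction on the spot-117, 1.38/0.85 tree is required, and only the replicating-portfolio method yields it.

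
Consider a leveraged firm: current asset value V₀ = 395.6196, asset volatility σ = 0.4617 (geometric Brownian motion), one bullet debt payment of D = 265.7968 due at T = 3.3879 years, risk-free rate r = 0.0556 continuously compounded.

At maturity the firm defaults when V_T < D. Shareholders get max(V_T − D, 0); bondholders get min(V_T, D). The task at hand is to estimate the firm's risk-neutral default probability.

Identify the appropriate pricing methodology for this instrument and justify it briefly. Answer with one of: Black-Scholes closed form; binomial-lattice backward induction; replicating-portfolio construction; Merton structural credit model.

Key observation: assets follow a GBM and default happens iff V_T < 265.7968; valuing claims on that split (equity as a call, risky debt as the residual) is the structural model's definition.

framework: Merton structural credit model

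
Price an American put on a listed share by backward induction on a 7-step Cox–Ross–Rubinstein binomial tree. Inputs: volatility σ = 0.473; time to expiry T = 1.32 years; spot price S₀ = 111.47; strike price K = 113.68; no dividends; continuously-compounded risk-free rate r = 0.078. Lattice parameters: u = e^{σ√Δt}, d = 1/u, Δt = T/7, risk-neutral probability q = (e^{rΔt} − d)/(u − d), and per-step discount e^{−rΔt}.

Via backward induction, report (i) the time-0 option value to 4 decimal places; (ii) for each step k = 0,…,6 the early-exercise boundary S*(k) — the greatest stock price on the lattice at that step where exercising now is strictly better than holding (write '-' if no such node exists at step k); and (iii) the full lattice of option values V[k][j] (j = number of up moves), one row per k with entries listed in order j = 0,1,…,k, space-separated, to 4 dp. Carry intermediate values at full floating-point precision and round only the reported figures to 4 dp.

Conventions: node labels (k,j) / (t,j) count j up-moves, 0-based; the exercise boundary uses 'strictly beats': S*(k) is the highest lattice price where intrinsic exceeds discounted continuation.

params: Δt=0.18857 u=1.22802 d=0.81432 q=0.48465 e^(-rΔt)=0.98540
t_7 payoffs: 87.2114 73.7647 53.4869 22.9075 0.0000 0.0000 0.0000 0.0000
t_6: node(6,0) S=32.5039 payoff=81.1761 vs cont=79.5163 → 81.1761 [stop]  node(6,1) S=49.0166 payoff=64.6634 vs cont=63.0036 → 64.6634 [stop]  node(6,2) S=73.9180 payoff=39.7620 vs cont=38.1021 → 39.7620 [stop]  node(6,3) S=111.4700 payoff=2.2100 vs cont=11.6331 → 11.6331 [wait]  node(6,4) S=168.0992 payoff=0.0000 vs cont=0.0000 → 0.0000 [wait]  node(6,5) S=253.4972 payoff=0.0000 vs cont=0.0000 → 0.0000 [wait]  node(6,6) S=382.2794 payoff=0.0000 vs cont=0.0000 → 0.0000 [wait]  ⇒ S*(6)=73.9180
t_5: node(5,0) S=39.9153 payoff=73.7647 vs cont=72.1049 → 73.7647 [stop]  node(5,1) S=60.1931 payoff=53.4869 vs cont=51.8271 → 53.4869 [stop]  node(5,2) S=90.7725 payoff=22.9075 vs cont=25.7479 → 25.7479 [wait]  node(5,3) S=136.8869 payoff=0.0000 vs cont=5.9076 → 5.9076 [wait]  node(5,4) S=206.4284 payoff=0.0000 vs cont=0.0000 → 0.0000 [wait]  node(5,5) S=311.2985 payoff=0.0000 vs cont=0.0000 → 0.0000 [wait]  ⇒ S*(5)=60.1931
t_4: node(4,0) S=49.0166 payoff=64.6634 vs cont=63.0036 → 64.6634 [stop]  node(4,1) S=73.9180 payoff=39.7620 vs cont=39.4586 → 39.7620 [stop]  node(4,2) S=111.4700 payoff=2.2100 vs cont=15.8968 → 15.8968 [wait]  node(4,3) S=168.0992 payoff=0.0000 vs cont=3.0001 → 3.0001 [wait]  node(4,4) S=253.4972 payoff=0.0000 vs cont=0.0000 → 0.0000 [wait]  ⇒ S*(4)=73.9180
t_3: node(3,0) S=60.1931 payoff=53.4869 vs cont=51.8271 → 53.4869 [stop]  node(3,1) S=90.7725 payoff=22.9075 vs cont=27.7841 → 27.7841 [wait]  node(3,2) S=136.8869 payoff=0.0000 vs cont=9.5056 → 9.5056 [wait]  node(3,3) S=206.4284 payoff=0.0000 vs cont=1.5235 → 1.5235 [wait]  ⇒ S*(3)=60.1931
t_2: node(2,0) S=73.9180 payoff=39.7620 vs cont=40.4311 → 40.4311 [wait]  node(2,1) S=111.4700 payoff=2.2100 vs cont=18.6491 → 18.6491 [wait]  node(2,2) S=168.0992 payoff=0.0000 vs cont=5.5548 → 5.5548 [wait]  ⇒ S*(2)=-
t_1: node(1,0) S=90.7725 payoff=22.9075 vs cont=29.4383 → 29.4383 [wait]  node(1,1) S=136.8869 payoff=0.0000 vs cont=12.1234 → 12.1234 [wait]  ⇒ S*(1)=-
t_0: node(0,0) S=111.4700 payoff=2.2100 vs cont=20.7394 → 20.7394 [wait]  ⇒ S*(0)=-

price = 20.7394
boundary = - - - 60.1931 73.9180 60.1931 73.9180
tree:
20.7394
29.4383 12.1234
40.4311 18.6491 5.5548
53.4869 27.7841 9.5056 1.5235
64.6634 39.7620 15.8968 3.0001 0.0000
73.7647 53.4869 25.7479 5.9076 0.0000 0.0000
81.1761 64.6634 39.7620 11.6331 0.0000 0.0000 0.0000
87.2114 73.7647 53.4869 22.9075 0.0000 0.0000 0.0000 0.0000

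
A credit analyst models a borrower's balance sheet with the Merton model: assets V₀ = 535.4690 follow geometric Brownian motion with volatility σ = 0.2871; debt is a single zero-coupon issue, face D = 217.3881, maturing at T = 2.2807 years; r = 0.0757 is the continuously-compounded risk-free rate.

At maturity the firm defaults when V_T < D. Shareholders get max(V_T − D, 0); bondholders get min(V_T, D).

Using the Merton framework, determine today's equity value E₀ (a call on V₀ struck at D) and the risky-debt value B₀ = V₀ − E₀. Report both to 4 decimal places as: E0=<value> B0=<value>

E0=352.8376 B0=182.6314

Equity is a call on the firm's assets struck at D = 217.3881:
d₁ = [ln(V₀/D) + (r + σ²/2)T] / (σ√T)
   = [ln(535.4690/217.3881) + (0.0757 + 0.5·0.2871²)·2.2807] / (0.2871·√2.2807)
   = [0.901459 + 0.266644] / 0.433578 = 2.694100
d₂ = d₁ − σ√T = 2.694100 − 0.433578 = 2.260522
N(d₁) = 0.996471,  N(d₂) = 0.988106,  e^(−rT) = 0.841433
E₀ = V₀·N(d₁) − D·e^(−rT)·N(d₂)
   = 535.4690·0.996471 − 217.3881·0.841433·0.988106 = 352.837555
B₀ = V₀ − E₀ = 535.4690 − 352.837555 = 182.631445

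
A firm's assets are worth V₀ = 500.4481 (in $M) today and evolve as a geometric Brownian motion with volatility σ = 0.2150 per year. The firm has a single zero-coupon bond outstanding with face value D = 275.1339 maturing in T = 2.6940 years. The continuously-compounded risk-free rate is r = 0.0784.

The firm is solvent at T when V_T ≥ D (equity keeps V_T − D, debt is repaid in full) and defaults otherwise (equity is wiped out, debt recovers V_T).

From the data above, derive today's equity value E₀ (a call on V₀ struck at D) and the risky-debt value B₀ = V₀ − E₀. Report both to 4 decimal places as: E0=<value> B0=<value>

Apply the equity-as-call identities (strike 275.1339, horizon 2.6940 years):
d₁ = [ln(V₀/D) + (r + σ²/2)T] / (σ√T)
   = [ln(500.4481/275.1339) + (0.0784 + 0.5·0.2150²)·2.6940] / (0.2150·√2.6940)
   = [0.598246 + 0.273475] / 0.352888 = 2.470245
d₂ = d₁ − σ√T = 2.470245 − 0.352888 = 2.117357
N(d₁) = 0.993249,  N(d₂) = 0.982885,  e^(−rT) = 0.809604
E₀ = V₀·N(d₁) − D·e^(−rT)·N(d₂)
   = 500.4481·0.993249 − 275.1339·0.809604·0.982885 = 278.132271
B₀ = V₀ − E₀ = 500.4481 − 278.132271 = 222.315829

E0=278.1323 B0=222.3158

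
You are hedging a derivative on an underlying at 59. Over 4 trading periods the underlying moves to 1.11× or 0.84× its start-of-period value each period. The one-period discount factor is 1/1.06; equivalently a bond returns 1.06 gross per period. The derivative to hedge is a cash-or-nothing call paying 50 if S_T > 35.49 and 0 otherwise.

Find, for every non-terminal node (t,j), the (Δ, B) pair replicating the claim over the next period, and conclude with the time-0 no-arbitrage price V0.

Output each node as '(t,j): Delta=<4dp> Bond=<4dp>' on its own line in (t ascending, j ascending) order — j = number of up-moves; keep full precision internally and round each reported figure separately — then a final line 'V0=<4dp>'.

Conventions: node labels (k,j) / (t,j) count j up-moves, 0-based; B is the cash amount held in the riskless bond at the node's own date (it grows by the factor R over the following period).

(0,0): Delta=0.0167 Bond=38.5707
(1,0): Delta=0.1140 Bond=36.0623
(1,1): Delta=0.0000 Bond=41.9810
(2,0): Delta=0.7771 Bond=10.6214
(2,1): Delta=0.0000 Bond=44.4998
(2,2): Delta=0.0000 Bond=44.4998
(3,0): Delta=5.2956 Bond=-146.7505
(3,1): Delta=0.0000 Bond=47.1698
(3,2): Delta=0.0000 Bond=47.1698
(3,3): Delta=0.0000 Bond=47.1698
V0=39.5581

No-arbitrage ⇒ martingale measure with p* = (R−d)/(u−d) = 0.8148.
Terminal payoffs: V(4,0)=0.0000, V(4,1)=50.0000, V(4,2)=50.0000, V(4,3)=50.0000, V(4,4)=50.0000
Node (3,0) S=34.9695: V=(p*·50.0000+(1−p*)·0.0000)/1.06=38.4347; Δ=(50.0000−0.0000)/(38.8162−29.3744)=5.2956; B=V−Δ·S=-146.7505
Node (3,1) S=46.2097: V=(p*·50.0000+(1−p*)·50.0000)/1.06=47.1698; Δ=(50.0000−50.0000)/(51.2928−38.8162)=0.0000; B=V−Δ·S=47.1698
Node (3,2) S=61.0629: V=(p*·50.0000+(1−p*)·50.0000)/1.06=47.1698; Δ=(50.0000−50.0000)/(67.7798−51.2928)=0.0000; B=V−Δ·S=47.1698
Node (3,3) S=80.6902: V=(p*·50.0000+(1−p*)·50.0000)/1.06=47.1698; Δ=(50.0000−50.0000)/(89.5662−67.7798)=0.0000; B=V−Δ·S=47.1698
Node (2,0) S=41.6304: V=(p*·47.1698+(1−p*)·38.4347)/1.06=42.9738; Δ=(47.1698−38.4347)/(46.2097−34.9695)=0.7771; B=V−Δ·S=10.6214
Node (2,1) S=55.0116: V=(p*·47.1698+(1−p*)·47.1698)/1.06=44.4998; Δ=(47.1698−47.1698)/(61.0629−46.2097)=0.0000; B=V−Δ·S=44.4998
Node (2,2) S=72.6939: V=(p*·47.1698+(1−p*)·47.1698)/1.06=44.4998; Δ=(47.1698−47.1698)/(80.6902−61.0629)=0.0000; B=V−Δ·S=44.4998
Node (1,0) S=49.5600: V=(p*·44.4998+(1−p*)·42.9738)/1.06=41.7144; Δ=(44.4998−42.9738)/(55.0116−41.6304)=0.1140; B=V−Δ·S=36.0623
Node (1,1) S=65.4900: V=(p*·44.4998+(1−p*)·44.4998)/1.06=41.9810; Δ=(44.4998−44.4998)/(72.6939−55.0116)=0.0000; B=V−Δ·S=41.9810
Node (0,0) S=59.0000: V=(p*·41.9810+(1−p*)·41.7144)/1.06=39.5581; Δ=(41.9810−41.7144)/(65.4900−49.5600)=0.0167; B=V−Δ·S=38.5707
Check: Δ(0,0)·S0 + B(0,0) = 39.5581 = V0.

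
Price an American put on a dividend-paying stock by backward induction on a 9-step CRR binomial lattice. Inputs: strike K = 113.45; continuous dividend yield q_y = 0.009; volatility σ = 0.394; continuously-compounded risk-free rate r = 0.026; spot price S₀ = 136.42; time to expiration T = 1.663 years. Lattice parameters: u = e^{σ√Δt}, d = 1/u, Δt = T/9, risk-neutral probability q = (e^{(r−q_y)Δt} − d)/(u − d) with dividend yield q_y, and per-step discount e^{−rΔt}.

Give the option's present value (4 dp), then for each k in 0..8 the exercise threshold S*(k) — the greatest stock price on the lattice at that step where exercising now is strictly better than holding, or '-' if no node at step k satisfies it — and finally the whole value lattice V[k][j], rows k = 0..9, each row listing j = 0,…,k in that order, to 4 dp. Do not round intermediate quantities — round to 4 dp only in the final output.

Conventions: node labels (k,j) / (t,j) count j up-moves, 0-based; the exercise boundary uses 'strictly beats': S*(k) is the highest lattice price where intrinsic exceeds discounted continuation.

price = 13.3420
boundary = - - - - - 58.4937 69.2887 82.0761 69.2887
tree:
13.3420
18.8610 7.1806
25.9544 10.9597 2.9416
34.6138 16.3390 4.9332 0.6989
44.5193 23.6655 8.1457 1.3175 0.0000
54.9563 33.0665 13.1802 2.4838 0.0000 0.0000
64.0696 44.1613 20.7448 4.6825 0.0000 0.0000 0.0000
71.7630 54.9563 31.3739 8.8276 0.0000 0.0000 0.0000 0.0000
78.2577 64.0696 44.1613 16.6420 0.0000 0.0000 0.0000 0.0000 0.0000
83.7406 71.7630 54.9563 31.3739 0.0000 0.0000 0.0000 0.0000 0.0000 0.0000

Δt=0.18478, u=1.18455, d=0.84420, q=0.46700, disc=e^(-rΔt)=0.99521
k=9 terminal: V=max(K-S,0) → 83.7406 71.7630 54.9563 31.3739 0.0000 0.0000 0.0000 0.0000 0.0000 0.0000
k=8: j=0 S=35.1923 intr=78.2577 cont=77.7725 V=78.2577[EX]; j=1 S=49.3804 intr=64.0696 cont=63.6079 V=64.0696[EX]; j=2 S=69.2887 intr=44.1613 cont=43.7327 V=44.1613[EX]; j=3 S=97.2233 intr=16.2267 cont=16.6420 V=16.6420[hold]; j=4 S=136.4200 intr=0.0000 cont=0.0000 V=0.0000[hold]; j=5 S=191.4193 intr=0.0000 cont=0.0000 V=0.0000[hold]; j=6 S=268.5922 intr=0.0000 cont=0.0000 V=0.0000[hold]; j=7 S=376.8783 intr=0.0000 cont=0.0000 V=0.0000[hold]; j=8 S=528.8212 intr=0.0000 cont=0.0000 V=0.0000[hold]  S*(8)=69.2887
k=7: j=0 S=41.6870 intr=71.7630 cont=71.2885 V=71.7630[EX]; j=1 S=58.4937 intr=54.9563 cont=54.5098 V=54.9563[EX]; j=2 S=82.0761 intr=31.3739 cont=31.1596 V=31.3739[EX]; j=3 S=115.1660 intr=0.0000 cont=8.8276 V=8.8276[hold]; j=4 S=161.5965 intr=0.0000 cont=0.0000 V=0.0000[hold]; j=5 S=226.7460 intr=0.0000 cont=0.0000 V=0.0000[hold]; j=6 S=318.1613 intr=0.0000 cont=0.0000 V=0.0000[hold]; j=7 S=446.4317 intr=0.0000 cont=0.0000 V=0.0000[hold]  S*(7)=82.0761
k=6: j=0 S=49.3804 intr=64.0696 cont=63.6079 V=64.0696[EX]; j=1 S=69.2887 intr=44.1613 cont=43.7327 V=44.1613[EX]; j=2 S=97.2233 intr=16.2267 cont=20.7448 V=20.7448[hold]; j=3 S=136.4200 intr=0.0000 cont=4.6825 V=4.6825[hold]; j=4 S=191.4193 intr=0.0000 cont=0.0000 V=0.0000[hold]; j=5 S=268.5922 intr=0.0000 cont=0.0000 V=0.0000[hold]; j=6 S=376.8783 intr=0.0000 cont=0.0000 V=0.0000[hold]  S*(6)=69.2887
k=5: j=0 S=58.4937 intr=54.9563 cont=54.5098 V=54.9563[EX]; j=1 S=82.0761 intr=31.3739 cont=33.0665 V=33.0665[hold]; j=2 S=115.1660 intr=0.0000 cont=13.1802 V=13.1802[hold]; j=3 S=161.5965 intr=0.0000 cont=2.4838 V=2.4838[hold]; j=4 S=226.7460 intr=0.0000 cont=0.0000 V=0.0000[hold]; j=5 S=318.1613 intr=0.0000 cont=0.0000 V=0.0000[hold]  S*(5)=58.4937
k=4: j=0 S=69.2887 intr=44.1613 cont=44.5193 V=44.5193[hold]; j=1 S=97.2233 intr=16.2267 cont=23.6655 V=23.6655[hold]; j=2 S=136.4200 intr=0.0000 cont=8.1457 V=8.1457[hold]; j=3 S=191.4193 intr=0.0000 cont=1.3175 V=1.3175[hold]; j=4 S=268.5922 intr=0.0000 cont=0.0000 V=0.0000[hold]  S*(4)=-
k=3: j=0 S=82.0761 intr=31.3739 cont=34.6138 V=34.6138[hold]; j=1 S=115.1660 intr=0.0000 cont=16.3390 V=16.3390[hold]; j=2 S=161.5965 intr=0.0000 cont=4.9332 V=4.9332[hold]; j=3 S=226.7460 intr=0.0000 cont=0.6989 V=0.6989[hold]  S*(3)=-
k=2: j=0 S=97.2233 intr=16.2267 cont=25.9544 V=25.9544[hold]; j=1 S=136.4200 intr=0.0000 cont=10.9597 V=10.9597[hold]; j=2 S=191.4193 intr=0.0000 cont=2.9416 V=2.9416[hold]  S*(2)=-
k=1: j=0 S=115.1660 intr=0.0000 cont=18.8610 V=18.8610[hold]; j=1 S=161.5965 intr=0.0000 cont=7.1806 V=7.1806[hold]  S*(1)=-
k=0: j=0 S=136.4200 intr=0.0000 cont=13.3420 V=13.3420[hold]  S*(0)=-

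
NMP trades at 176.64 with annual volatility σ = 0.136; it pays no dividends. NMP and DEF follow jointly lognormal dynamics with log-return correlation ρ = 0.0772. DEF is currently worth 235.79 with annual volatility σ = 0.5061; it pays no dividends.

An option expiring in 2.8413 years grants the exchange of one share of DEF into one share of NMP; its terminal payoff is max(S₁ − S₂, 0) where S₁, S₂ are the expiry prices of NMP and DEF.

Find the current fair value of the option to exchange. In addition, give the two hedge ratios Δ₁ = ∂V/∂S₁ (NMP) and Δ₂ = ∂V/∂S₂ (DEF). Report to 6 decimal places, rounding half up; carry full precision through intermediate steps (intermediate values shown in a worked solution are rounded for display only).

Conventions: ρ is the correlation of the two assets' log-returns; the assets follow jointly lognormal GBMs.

exchange price = 43.054620
Δ1 = 0.539655
Δ2 = -0.221680

σ_eff = √(σ₁² + σ₂² − 2ρσ₁σ₂) = √(0.136² + 0.5061² − 2·0.0772·0.136·0.5061) = 0.513815
d₁ = (ln(S₁/S₂) + (q₂ − q₁ + σ_eff²/2)T) / (σ_eff√T) = (ln(176.64/235.79) + (0.0 − 0.0 + 0.132003)·2.8413) / 0.866095 = 0.099564
d₂ = d₁ − σ_eff√T = 0.099564 − 0.866095 = -0.766530
N(d₁) = 0.539655,  N(d₂) = 0.221680
V = S₁·e^{−q₁T}·N(d₁) − S₂·e^{−q₂T}·N(d₂) = 95.324645 − 52.270025 = 43.054620
Key observation: the rate r is irrelevant here: denominating values in DEF turns the exchange into a ratio option on S₁/S₂, and discounting at r drops out.
Δ₁ = e^{−q₁T}·N(d₁) = 0.539655;  Δ₂ = −e^{−q₂T}·N(d₂) = -0.221680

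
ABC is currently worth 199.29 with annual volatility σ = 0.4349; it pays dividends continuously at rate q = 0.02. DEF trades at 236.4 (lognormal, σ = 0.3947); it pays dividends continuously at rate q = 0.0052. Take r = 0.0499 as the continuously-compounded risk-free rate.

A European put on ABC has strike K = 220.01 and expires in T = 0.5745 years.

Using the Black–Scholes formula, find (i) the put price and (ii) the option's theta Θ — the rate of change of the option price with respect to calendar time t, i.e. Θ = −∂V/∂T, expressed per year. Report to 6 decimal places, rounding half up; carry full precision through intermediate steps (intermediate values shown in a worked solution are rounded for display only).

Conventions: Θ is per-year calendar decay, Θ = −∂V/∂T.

σ√T = 0.4349·√0.5745 = 0.329636
d₁ = (ln(S/K) + (r−q+σ²/2)T) / (σ√T) = (ln(199.29/220.01) + (0.0499−0.02+0.4349²/2)·0.5745) / 0.329636 = (-0.098912 + 0.071507) / 0.329636 = -0.083136
d₂ = d₁ − σ√T = -0.083136 − 0.329636 = -0.412772
e^{−rT} = 0.971739
e^{−qT} = 0.988576
N(−d₁) = 0.533128,  N(−d₂) = 0.660113
Put price V = K·e^{−rT}·N(−d₂) − S·e^{−qT}·N(−d₁) = 141.127142 − 105.033322 = 36.093820
φ(d₁) = (1/√(2π))·e^{−d₁²/2} = 0.397566
Θ = −S·e^{−qT}·φ(d₁)·σ/(2√T) − q·S·e^{−qT}·N(−d₁) + r·K·e^{−rT}·N(−d₂) = −22.470829 − 2.100666 + 7.042244 = -17.529251

price = 36.093820
Θ = -17.529251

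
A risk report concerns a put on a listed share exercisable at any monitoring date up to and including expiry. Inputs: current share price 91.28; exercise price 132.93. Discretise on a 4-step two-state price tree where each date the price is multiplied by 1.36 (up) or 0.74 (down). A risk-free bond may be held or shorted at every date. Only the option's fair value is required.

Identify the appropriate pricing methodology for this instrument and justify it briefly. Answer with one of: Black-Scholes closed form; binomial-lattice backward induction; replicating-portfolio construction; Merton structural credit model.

framework: binomial-lattice backward induction

Key observation: the defining feature is the embedded early-exercise option across 4 discrete dates on the spot-91.28 tree; pricing the strike-132.93 put means working backward with an exercise test at every node.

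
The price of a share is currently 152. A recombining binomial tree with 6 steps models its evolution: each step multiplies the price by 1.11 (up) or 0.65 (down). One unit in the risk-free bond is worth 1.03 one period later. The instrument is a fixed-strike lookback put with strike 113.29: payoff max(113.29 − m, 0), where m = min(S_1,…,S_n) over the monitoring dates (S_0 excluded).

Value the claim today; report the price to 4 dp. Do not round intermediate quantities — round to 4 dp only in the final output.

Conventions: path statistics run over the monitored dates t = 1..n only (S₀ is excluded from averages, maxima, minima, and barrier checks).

Set p* = 0.8261 (from d < R < u); the path-dependent value is the discounted p*-expectation over all price paths.
Enumerate all 2^6 = 64 price paths (U = up ×1.11, D = down ×0.65); each path with k up-moves has probability p*^k·(1−p*)^(6−k).
DDDDDD: m=11.4637, payoff=101.8263, prob=0.000028
UDDDDD: m=19.5764, payoff=93.7136, prob=0.000131
DUDDDD: m=19.5764, payoff=93.7136, prob=0.000131
UUDDDD: m=33.4305, payoff=79.8595, prob=0.000624
DDUDDD: m=19.5764, payoff=93.7136, prob=0.000131
UDUDDD: m=33.4305, payoff=79.8595, prob=0.000624
DUUDDD: m=33.4305, payoff=79.8595, prob=0.000624
UUUDDD: m=57.0890, payoff=56.2010, prob=0.002965
DDDUDD: m=19.5764, payoff=93.7136, prob=0.000131
UDDUDD: m=33.4305, payoff=79.8595, prob=0.000624
DUDUDD: m=33.4305, payoff=79.8595, prob=0.000624
UUDUDD: m=57.0890, payoff=56.2010, prob=0.002965
DDUUDD: m=33.4305, payoff=79.8595, prob=0.000624
UDUUDD: m=57.0890, payoff=56.2010, prob=0.002965
DUUUDD: m=57.0890, payoff=56.2010, prob=0.002965
UUUUDD: m=97.4905, payoff=15.7995, prob=0.014085
DDDDUD: m=19.5764, payoff=93.7136, prob=0.000131
UDDDUD: m=33.4305, payoff=79.8595, prob=0.000624
DUDDUD: m=33.4305, payoff=79.8595, prob=0.000624
UUDDUD: m=57.0890, payoff=56.2010, prob=0.002965
DDUDUD: m=33.4305, payoff=79.8595, prob=0.000624
UDUDUD: m=57.0890, payoff=56.2010, prob=0.002965
DUUDUD: m=57.0890, payoff=56.2010, prob=0.002965
UUUDUD: m=97.4905, payoff=15.7995, prob=0.014085
DDDUUD: m=33.4305, payoff=79.8595, prob=0.000624
UDDUUD: m=57.0890, payoff=56.2010, prob=0.002965
DUDUUD: m=57.0890, payoff=56.2010, prob=0.002965
UUDUUD: m=97.4905, payoff=15.7995, prob=0.014085
DDUUUD: m=57.0890, payoff=56.2010, prob=0.002965
UDUUUD: m=97.4905, payoff=15.7995, prob=0.014085
DUUUUD: m=97.4905, payoff=15.7995, prob=0.014085
UUUUUD: m=166.4837, payoff=0.0000, prob=0.066905
DDDDDU: m=17.6364, payoff=95.6536, prob=0.000131
UDDDDU: m=30.1176, payoff=83.1724, prob=0.000624
DUDDDU: m=30.1176, payoff=83.1724, prob=0.000624
UUDDDU: m=51.4316, payoff=61.8584, prob=0.002965
DDUDDU: m=30.1176, payoff=83.1724, prob=0.000624
UDUDDU: m=51.4316, payoff=61.8584, prob=0.002965
DUUDDU: m=51.4316, payoff=61.8584, prob=0.002965
UUUDDU: m=87.8293, payoff=25.4607, prob=0.014085
DDDUDU: m=30.1176, payoff=83.1724, prob=0.000624
UDDUDU: m=51.4316, payoff=61.8584, prob=0.002965
DUDUDU: m=51.4316, payoff=61.8584, prob=0.002965
UUDUDU: m=87.8293, payoff=25.4607, prob=0.014085
DDUUDU: m=51.4316, payoff=61.8584, prob=0.002965
UDUUDU: m=87.8293, payoff=25.4607, prob=0.014085
DUUUDU: m=87.8293, payoff=25.4607, prob=0.014085
UUUUDU: m=149.9854, payoff=0.0000, prob=0.066905
DDDDUU: m=27.1330, payoff=86.1570, prob=0.000624
UDDDUU: m=46.3347, payoff=66.9553, prob=0.002965
DUDDUU: m=46.3347, payoff=66.9553, prob=0.002965
UUDDUU: m=79.1255, payoff=34.1645, prob=0.014085
DDUDUU: m=46.3347, payoff=66.9553, prob=0.002965
UDUDUU: m=79.1255, payoff=34.1645, prob=0.014085
DUUDUU: m=79.1255, payoff=34.1645, prob=0.014085
UUUDUU: m=135.1219, payoff=0.0000, prob=0.066905
DDDUUU: m=41.7430, payoff=71.5470, prob=0.002965
UDDUUU: m=71.2842, payoff=42.0058, prob=0.014085
DUDUUU: m=71.2842, payoff=42.0058, prob=0.014085
UUDUUU: m=121.7315, payoff=0.0000, prob=0.066905
DDUUUU: m=64.2200, payoff=49.0700, prob=0.014085
UDUUUU: m=109.6680, payoff=3.6220, prob=0.066905
DUUUUU: m=98.8000, payoff=14.4900, prob=0.066905
UUUUUU: m=168.7200, payoff=0.0000, prob=0.317801
Price = Σ prob·payoff / R^6 = 11.489074 / 1.194052 = 9.6219

price = 9.6219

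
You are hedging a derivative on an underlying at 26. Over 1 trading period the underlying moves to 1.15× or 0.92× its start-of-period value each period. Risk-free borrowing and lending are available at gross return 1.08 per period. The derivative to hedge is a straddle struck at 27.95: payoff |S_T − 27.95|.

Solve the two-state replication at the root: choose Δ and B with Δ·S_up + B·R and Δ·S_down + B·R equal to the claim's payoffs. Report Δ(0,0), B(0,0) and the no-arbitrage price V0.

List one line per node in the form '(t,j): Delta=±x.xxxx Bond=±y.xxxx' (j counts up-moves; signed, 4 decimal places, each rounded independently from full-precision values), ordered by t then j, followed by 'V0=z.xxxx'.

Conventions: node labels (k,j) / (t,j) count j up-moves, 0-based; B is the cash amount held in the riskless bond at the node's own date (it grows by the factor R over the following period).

Arbitrage-free pricing uses the up-move probability p* = (R−d)/(u−d) = 0.6957, discounting each step at R = 1.08.
Expiry values: V(1,0)=4.0300, V(1,1)=1.9500
(0,0): S=26.0000. Δ = (V_up−V_dn)/(S_up−S_dn) = (1.9500−4.0300)/(29.9000−23.9200) = -0.3478. V = [p*·1.9500 + (1−p*)·4.0300]/1.08 = 2.3917. B = V − Δ·S = 11.4352.
As a check, the time-0 holding Δ(0,0)·S0 + B(0,0) comes to 2.3917 — exactly V0.

(0,0): Delta=-0.3478 Bond=11.4352
V0=2.3917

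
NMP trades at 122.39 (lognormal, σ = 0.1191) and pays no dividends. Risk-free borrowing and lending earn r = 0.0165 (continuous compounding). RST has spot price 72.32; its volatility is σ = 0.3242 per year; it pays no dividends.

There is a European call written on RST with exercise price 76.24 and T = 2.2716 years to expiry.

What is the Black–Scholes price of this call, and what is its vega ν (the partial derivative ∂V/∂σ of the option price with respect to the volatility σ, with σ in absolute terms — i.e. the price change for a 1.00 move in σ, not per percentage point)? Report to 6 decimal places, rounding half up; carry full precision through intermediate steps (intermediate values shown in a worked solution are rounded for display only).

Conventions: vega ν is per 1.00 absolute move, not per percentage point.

price = 13.515415
ν = 42.509230

σ√T = 0.3242·√2.2716 = 0.488629
d₁ = (ln(S/K) + (r+σ²/2)T) / (σ√T) = (ln(72.32/76.24) + (0.0165+0.3242²/2)·2.2716) / 0.488629 = (-0.052786 + 0.156860) / 0.488629 = 0.212994
d₂ = d₁ − σ√T = 0.212994 − 0.488629 = -0.275635
e^{−rT} = 0.963212
N(d₁) = 0.584334,  N(d₂) = 0.391414
Call price V = S·N(d₁) − K·e^{−rT}·N(d₂) = 42.259040 − 28.743625 = 13.515415
φ(d₁) = (1/√(2π))·e^{−d₁²/2} = 0.389995
ν = S·φ(d₁)·√T = 42.509230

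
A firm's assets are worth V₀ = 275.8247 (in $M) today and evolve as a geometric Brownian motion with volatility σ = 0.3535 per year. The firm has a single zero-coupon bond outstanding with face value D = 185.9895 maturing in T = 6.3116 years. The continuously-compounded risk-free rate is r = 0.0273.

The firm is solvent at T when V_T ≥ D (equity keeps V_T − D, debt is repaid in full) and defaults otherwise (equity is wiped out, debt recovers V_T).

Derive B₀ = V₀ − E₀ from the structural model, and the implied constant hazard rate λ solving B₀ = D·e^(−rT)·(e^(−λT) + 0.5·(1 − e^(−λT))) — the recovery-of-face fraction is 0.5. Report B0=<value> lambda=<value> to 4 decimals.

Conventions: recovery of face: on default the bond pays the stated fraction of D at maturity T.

Work the structural quantities from V₀ = 275.8247 against face 185.9895:
d₁ = [ln(V₀/D) + (r + σ²/2)T] / (σ√T)
   = [ln(275.8247/185.9895) + (0.0273 + 0.5·0.3535²)·6.3116] / (0.3535·√6.3116)
   = [0.394075 + 0.566663] / 0.888094 = 1.081797
d₂ = d₁ − σ√T = 1.081797 − 0.888094 = 0.193702
N(d₁) = 0.860329,  N(d₂) = 0.576796,  e^(−rT) = 0.841721
E₀ = V₀·N(d₁) − D·e^(−rT)·N(d₂)
   = 275.8247·0.860329 − 185.9895·0.841721·0.576796 = 147.001803
B₀ = V₀ − E₀ = 275.8247 − 147.001803 = 128.822897
e^(−λT) = (B₀·e^(rT)/D − 0.5)/(1 − 0.5) = (128.8229·1.188042/185.9895 − 0.5)/0.5 = 0.64575992
λ = −ln(0.64575992)/6.3116 = 0.069289

B0=128.8229 lambda=0.0693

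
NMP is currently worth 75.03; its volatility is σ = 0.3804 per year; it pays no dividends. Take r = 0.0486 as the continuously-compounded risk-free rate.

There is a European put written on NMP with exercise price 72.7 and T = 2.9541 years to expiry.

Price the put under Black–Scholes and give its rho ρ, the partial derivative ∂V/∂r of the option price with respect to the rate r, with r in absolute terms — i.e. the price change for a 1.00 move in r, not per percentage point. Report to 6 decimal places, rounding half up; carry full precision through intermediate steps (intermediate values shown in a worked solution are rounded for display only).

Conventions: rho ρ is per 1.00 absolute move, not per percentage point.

price = 12.262937
ρ = -97.401865

σ√T = 0.3804·√2.9541 = 0.653812
d₁ = (ln(S/K) + (r+σ²/2)T) / (σ√T) = (ln(75.03/72.7) + (0.0486+0.3804²/2)·2.9541) / 0.653812 = (0.031547 + 0.357305) / 0.653812 = 0.594744
d₂ = d₁ − σ√T = 0.594744 − 0.653812 = -0.059068
e^{−rT} = 0.866261
N(−d₁) = 0.276007,  N(−d₂) = 0.523551
Put price V = K·e^{−rT}·N(−d₂) − S·N(−d₁) = 32.971756 − 20.708819 = 12.262937
ρ = −K·T·e^{−rT}·N(−d₂) = -97.401865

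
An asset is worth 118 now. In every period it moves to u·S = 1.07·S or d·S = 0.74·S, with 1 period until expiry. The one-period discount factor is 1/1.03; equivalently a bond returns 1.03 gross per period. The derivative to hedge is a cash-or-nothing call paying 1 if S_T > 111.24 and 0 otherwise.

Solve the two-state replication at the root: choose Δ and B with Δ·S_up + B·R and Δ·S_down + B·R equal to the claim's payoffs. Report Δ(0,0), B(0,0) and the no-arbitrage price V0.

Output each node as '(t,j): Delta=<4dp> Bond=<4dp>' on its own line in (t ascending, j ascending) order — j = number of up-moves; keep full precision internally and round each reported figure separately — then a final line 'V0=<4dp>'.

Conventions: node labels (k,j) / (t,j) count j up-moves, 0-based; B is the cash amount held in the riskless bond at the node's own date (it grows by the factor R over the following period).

(0,0): Delta=0.0257 Bond=-2.1771
V0=0.8532

The replicating-portfolio and risk-neutral prices coincide; use p* = (1.03−0.74)/(1.07−0.74) = 0.8788 for the latter.
Payoffs at expiry: V(1,0)=0.0000, V(1,1)=1.0000
(0,0): S=118.0000. Δ = (V_up−V_dn)/(S_up−S_dn) = (1.0000−0.0000)/(126.2600−87.3200) = 0.0257. V = [p*·1.0000 + (1−p*)·0.0000]/1.03 = 0.8532. B = V − Δ·S = -2.1771.
Sanity check at the root: Δ(0,0)·S0 + B(0,0) reproduces V0 = 0.8532.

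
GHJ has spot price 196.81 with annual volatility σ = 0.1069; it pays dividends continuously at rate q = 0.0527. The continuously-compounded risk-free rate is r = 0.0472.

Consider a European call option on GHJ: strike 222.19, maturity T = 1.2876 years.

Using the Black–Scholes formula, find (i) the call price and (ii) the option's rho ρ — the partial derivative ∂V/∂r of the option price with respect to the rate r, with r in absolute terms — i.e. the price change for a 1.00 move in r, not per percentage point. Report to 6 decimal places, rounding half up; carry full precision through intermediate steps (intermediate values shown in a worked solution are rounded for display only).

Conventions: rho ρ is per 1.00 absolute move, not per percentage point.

σ√T = 0.1069·√1.2876 = 0.121302
d₁ = (ln(S/K) + (r−q+σ²/2)T) / (σ√T) = (ln(196.81/222.19) + (0.0472−0.0527+0.1069²/2)·1.2876) / 0.121302 = (-0.121294 + 0.000275) / 0.121302 = -0.997665
d₂ = d₁ − σ√T = -0.997665 − 0.121302 = -1.118967
e^{−rT} = 0.941035
e^{−qT} = 0.934395
N(d₁) = 0.159221,  N(d₂) = 0.131577
Call price V = S·e^{−qT}·N(d₁) − K·e^{−rT}·N(d₂) = 29.280454 − 27.511288 = 1.769165
ρ = K·T·e^{−rT}·N(d₂) = 35.423535

price = 1.769165
ρ = 35.423535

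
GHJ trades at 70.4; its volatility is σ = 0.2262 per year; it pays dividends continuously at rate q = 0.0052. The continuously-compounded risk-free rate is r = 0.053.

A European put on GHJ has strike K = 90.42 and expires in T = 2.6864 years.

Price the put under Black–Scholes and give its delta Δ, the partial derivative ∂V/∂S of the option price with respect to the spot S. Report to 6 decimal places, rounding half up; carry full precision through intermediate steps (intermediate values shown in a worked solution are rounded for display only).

σ√T = 0.2262·√2.6864 = 0.370747
d₁ = (ln(S/K) + (r−q+σ²/2)T) / (σ√T) = (ln(70.4/90.42) + (0.053−0.0052+0.2262²/2)·2.6864) / 0.370747 = (-0.250272 + 0.197137) / 0.370747 = -0.143320
d₂ = d₁ − σ√T = -0.143320 − 0.370747 = -0.514067
e^{−rT} = 0.867292
e^{−qT} = 0.986128
N(−d₁) = 0.556981,  N(−d₂) = 0.696398
Put price V = K·e^{−rT}·N(−d₂) − S·e^{−qT}·N(−d₁) = 54.611894 − 38.667536 = 15.944358
Δ = −e^{−qT}·N(−d₁) = -0.549255

price = 15.944358
Δ = -0.549255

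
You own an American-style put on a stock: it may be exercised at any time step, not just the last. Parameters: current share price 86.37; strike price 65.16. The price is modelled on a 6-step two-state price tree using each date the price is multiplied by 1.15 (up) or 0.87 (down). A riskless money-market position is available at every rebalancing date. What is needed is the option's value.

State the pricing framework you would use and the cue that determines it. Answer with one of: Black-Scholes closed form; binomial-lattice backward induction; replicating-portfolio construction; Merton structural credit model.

Key observation: the exercise right at every one of the 6 steps is what matters: each node needs max(65.16 − S, continuation), which only the stepwise tree valuation starting from spot 86.37 delivers.

framework: binomial-lattice backward induction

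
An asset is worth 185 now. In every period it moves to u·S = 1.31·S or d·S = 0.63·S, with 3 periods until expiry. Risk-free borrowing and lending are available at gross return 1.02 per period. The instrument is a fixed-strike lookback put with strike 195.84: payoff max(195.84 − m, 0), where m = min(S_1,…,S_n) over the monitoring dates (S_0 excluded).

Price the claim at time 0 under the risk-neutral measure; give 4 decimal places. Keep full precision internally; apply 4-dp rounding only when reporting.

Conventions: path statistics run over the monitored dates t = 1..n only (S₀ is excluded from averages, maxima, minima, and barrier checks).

No-arbitrage gives p* = (R−d)/(u−d) = 0.5735: enumerate every path, weight its payoff by its p*-probability, and discount by R^3.
Enumerate all 2^3 = 8 price paths (U = up ×1.31, D = down ×0.63); each path with k up-moves has probability p*^k·(1−p*)^(3−k).
DDD: m=46.2587, payoff=149.5813, prob=0.077565
UDD: m=96.1887, payoff=99.6513, prob=0.104312
DUD: m=96.1887, payoff=99.6513, prob=0.104312
UUD: m=200.0115, payoff=0.0000, prob=0.140282
DDU: m=73.4265, payoff=122.4135, prob=0.104312
UDU: m=152.6805, payoff=43.1595, prob=0.140282
DUU: m=116.5500, payoff=79.2900, prob=0.140282
UUU: m=242.3500, payoff=0.0000, prob=0.188654
Price = Σ prob·payoff / R^3 = 62.338531 / 1.061208 = 58.7430

price = 58.7430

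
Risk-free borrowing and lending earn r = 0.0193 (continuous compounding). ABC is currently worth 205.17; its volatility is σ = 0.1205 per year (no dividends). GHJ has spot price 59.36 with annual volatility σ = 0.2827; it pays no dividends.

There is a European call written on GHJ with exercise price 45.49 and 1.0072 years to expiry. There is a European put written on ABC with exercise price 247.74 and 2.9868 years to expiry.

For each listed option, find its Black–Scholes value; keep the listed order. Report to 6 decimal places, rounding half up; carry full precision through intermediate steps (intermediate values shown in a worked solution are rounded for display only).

price(GHJ call K=45.49) = 15.939485
price(ABC put K=247.74) = 36.014502

[GHJ call K=45.49]
σ√T = 0.2827·√1.0072 = 0.283716
d₁ = (ln(S/K) + (r+σ²/2)T) / (σ√T) = (ln(59.36/45.49) + (0.0193+0.2827²/2)·1.0072) / 0.283716 = (0.266128 + 0.059686) / 0.283716 = 1.148383
d₂ = d₁ − σ√T = 1.148383 − 0.283716 = 0.864667
e^{−rT} = 0.980749
N(d₁) = 0.874595,  N(d₂) = 0.806389
price = S·N(d₁) − K·e^{−rT}·N(d₂) = 51.915940 − 35.976455 = 15.939485
[ABC put K=247.74]
σ√T = 0.1205·√2.9868 = 0.208252
d₁ = (ln(S/K) + (r+σ²/2)T) / (σ√T) = (ln(205.17/247.74) + (0.0193+0.1205²/2)·2.9868) / 0.208252 = (-0.188541 + 0.079330) / 0.208252 = -0.524417
d₂ = d₁ − σ√T = -0.524417 − 0.208252 = -0.732669
e^{−rT} = 0.943985
N(−d₁) = 0.700006,  N(−d₂) = 0.768120
price = K·e^{−rT}·N(−d₂) − S·N(−d₁) = 179.634678 − 143.620176 = 36.014502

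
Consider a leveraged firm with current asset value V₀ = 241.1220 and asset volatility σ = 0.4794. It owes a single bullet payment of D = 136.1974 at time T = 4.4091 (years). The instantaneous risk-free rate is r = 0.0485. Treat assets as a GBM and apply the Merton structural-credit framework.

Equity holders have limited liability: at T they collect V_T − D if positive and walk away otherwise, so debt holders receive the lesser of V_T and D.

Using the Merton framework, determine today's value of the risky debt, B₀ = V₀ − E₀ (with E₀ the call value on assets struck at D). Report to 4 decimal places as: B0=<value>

Apply the equity-as-call identities (strike 136.1974, horizon 4.4091 years):
d₁ = [ln(V₀/D) + (r + σ²/2)T] / (σ√T)
   = [ln(241.1220/136.1974) + (0.0485 + 0.5·0.4794²)·4.4091] / (0.4794·√4.4091)
   = [0.571198 + 0.720501] / 1.006637 = 1.283182
d₂ = d₁ − σ√T = 1.283182 − 1.006637 = 0.276544
N(d₁) = 0.900286,  N(d₂) = 0.608935,  e^(−rT) = 0.807476
E₀ = V₀·N(d₁) − D·e^(−rT)·N(d₂)
   = 241.1220·0.900286 − 136.1974·0.807476·0.608935 = 150.110350
B₀ = V₀ − E₀ = 241.1220 − 150.110350 = 91.011650

B0=91.0116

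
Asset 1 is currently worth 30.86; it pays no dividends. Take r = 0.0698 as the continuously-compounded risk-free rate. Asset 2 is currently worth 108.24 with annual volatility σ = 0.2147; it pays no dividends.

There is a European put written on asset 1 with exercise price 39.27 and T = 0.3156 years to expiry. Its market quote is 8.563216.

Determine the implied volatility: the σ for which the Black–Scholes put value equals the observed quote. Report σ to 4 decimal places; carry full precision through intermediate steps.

sigma = 0.4657

At σ = 0.4657 the Black–Scholes value reproduces the quote:
σ√T = 0.4657·√0.3156 = 0.261622
d₁ = (ln(S/K) + (r+σ²/2)T) / (σ√T) = (ln(30.86/39.27) + (0.0698+0.4657²/2)·0.3156) / 0.261622 = (-0.241000 + 0.056252) / 0.261622 = -0.706163
d₂ = d₁ − σ√T = -0.706163 − 0.261622 = -0.967785
e^{−rT} = 0.978212
N(−d₁) = 0.759957,  N(−d₂) = 0.833424
V = K·e^{−rT}·N(−d₂) − S·N(−d₁) = 32.015479 − 23.452263 = 8.563216 (matching the quote); vega is positive throughout, so no other σ reproduces this price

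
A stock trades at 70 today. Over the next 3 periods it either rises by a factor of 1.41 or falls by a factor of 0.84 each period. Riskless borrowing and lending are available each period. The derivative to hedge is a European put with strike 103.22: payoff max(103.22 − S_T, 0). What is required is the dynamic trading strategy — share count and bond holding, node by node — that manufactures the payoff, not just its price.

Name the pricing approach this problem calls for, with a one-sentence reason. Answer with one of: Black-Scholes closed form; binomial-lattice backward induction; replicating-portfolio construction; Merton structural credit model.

framework: replicating-portfolio construction

Key observation: since the answer must list Δ and B at each node of the 1.41/0.84 lattice on 70, the replicating-portfolio method — solving the two-state system at every node — is the one that applies.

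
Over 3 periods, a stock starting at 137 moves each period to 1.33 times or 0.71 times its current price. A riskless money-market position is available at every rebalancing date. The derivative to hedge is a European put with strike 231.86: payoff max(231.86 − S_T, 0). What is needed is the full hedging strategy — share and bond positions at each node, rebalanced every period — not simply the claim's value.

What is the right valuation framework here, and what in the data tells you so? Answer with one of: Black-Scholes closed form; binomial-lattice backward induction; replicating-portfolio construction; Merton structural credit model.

Key observation: the mandate to exhibit the hedge at every date and state singles out the replicating-portfolio construction on the 3-period tree with factors 1.33 and 0.71 from 137.

framework: replicating-portfolio construction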